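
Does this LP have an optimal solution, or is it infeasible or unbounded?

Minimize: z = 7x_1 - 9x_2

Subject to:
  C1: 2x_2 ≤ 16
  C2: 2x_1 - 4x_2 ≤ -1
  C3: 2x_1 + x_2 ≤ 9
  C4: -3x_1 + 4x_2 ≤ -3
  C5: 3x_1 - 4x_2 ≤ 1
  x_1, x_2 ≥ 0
C5 requires 3x_1 - 4x_2 ≤ 1, while C4 (-3x_1 + 4x_2 ≤ -3) is equivalent to 3x_1 - 4x_2 ≥ 3. Together they would need 3 ≤ 3x_1 - 4x_2 ≤ 1, which is impossible since 3 > 1. No point satisfies all constraints.

Infeasible — the constraint set is empty.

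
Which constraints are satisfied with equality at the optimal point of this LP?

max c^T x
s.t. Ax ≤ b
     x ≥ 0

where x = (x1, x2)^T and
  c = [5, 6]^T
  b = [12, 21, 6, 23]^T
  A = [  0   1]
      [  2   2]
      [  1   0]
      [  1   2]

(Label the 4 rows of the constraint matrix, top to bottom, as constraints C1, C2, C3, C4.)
Optimal: x1 = 0, x2 = 10.5
Slack at optimum:
  C1: slack = 1.5
  C2: slack = 0 (binding)
  C3: slack = 6
  C4: slack = 2
  x1 ≥ 0: x1 = 0 (binding)
  x2 ≥ 0: x2 = 10.5
Binding constraints: C2, x1 ≥ 0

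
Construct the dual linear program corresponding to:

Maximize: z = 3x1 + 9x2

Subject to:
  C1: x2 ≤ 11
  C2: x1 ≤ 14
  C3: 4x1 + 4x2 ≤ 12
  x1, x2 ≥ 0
Minimize: z = 11y1 + 14y2 + 12y3

Subject to:
  C1: -y2 - 4y3 ≤ -3
  C2: -y1 - 4y3 ≤ -9
  y1, y2, y3 ≥ 0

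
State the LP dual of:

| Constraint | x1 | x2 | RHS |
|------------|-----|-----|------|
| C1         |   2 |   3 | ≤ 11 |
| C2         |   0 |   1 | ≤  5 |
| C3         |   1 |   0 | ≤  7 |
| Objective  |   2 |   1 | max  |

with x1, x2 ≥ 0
Minimize: z = 11y1 + 5y2 + 7y3

Subject to:
  C1: -2y1 - y3 ≤ -2
  C2: -3y1 - y2 ≤ -1
  y1, y2, y3 ≥ 0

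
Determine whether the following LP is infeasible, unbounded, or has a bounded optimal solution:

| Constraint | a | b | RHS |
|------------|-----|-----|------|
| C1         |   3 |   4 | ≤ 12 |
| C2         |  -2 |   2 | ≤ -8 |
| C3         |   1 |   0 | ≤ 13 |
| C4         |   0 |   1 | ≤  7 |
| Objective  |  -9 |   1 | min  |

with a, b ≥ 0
The point (4, 0) satisfies every constraint, so the LP is feasible; the constraints give a ≤ 13 and b ≤ 7, which with a, b ≥ 0 keep the feasible region inside a bounded box. A feasible, bounded LP attains a finite optimum at a vertex.

Evaluating z = -9a + b at each vertex:
  (4, 0): z = -36

Bounded optimum: z* = -36 at (4, 0).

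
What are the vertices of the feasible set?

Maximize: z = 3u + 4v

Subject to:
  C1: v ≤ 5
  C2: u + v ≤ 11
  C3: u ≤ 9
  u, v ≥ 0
Each vertex is the intersection of two constraint boundaries that also satisfies all remaining constraints:
  u = 0 and v = 0 → (0, 0)
  u = 9 and v = 0 → (9, 0)
  u + v = 11 and u = 9 → (9, 2)
  v = 5 and u + v = 11 → (6, 5)
  v = 5 and u = 0 → (0, 5)

Vertices: (0, 0), (9, 0), (9, 2), (6, 5), (0, 5)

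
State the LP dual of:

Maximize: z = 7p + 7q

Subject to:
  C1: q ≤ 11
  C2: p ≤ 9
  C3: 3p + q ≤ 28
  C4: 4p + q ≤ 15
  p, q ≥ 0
Minimize: z = 11y1 + 9y2 + 28y3 + 15y4

Subject to:
  C1: -y2 - 3y3 - 4y4 ≤ -7
  C2: -y1 - y3 - y4 ≤ -7
  y1, y2, y3, y4 ≥ 0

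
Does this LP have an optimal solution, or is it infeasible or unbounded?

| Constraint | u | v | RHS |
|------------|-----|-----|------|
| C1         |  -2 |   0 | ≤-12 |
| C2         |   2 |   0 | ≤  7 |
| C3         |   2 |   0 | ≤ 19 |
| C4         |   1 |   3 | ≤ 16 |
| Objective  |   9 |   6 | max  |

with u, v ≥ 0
C2 requires 2u ≤ 7, while C1 (-2u ≤ -12) is equivalent to 2u ≥ 12. Together they would need 12 ≤ 2u ≤ 7, which is impossible since 12 > 7. No point satisfies all constraints.

Infeasible — the constraint set is empty.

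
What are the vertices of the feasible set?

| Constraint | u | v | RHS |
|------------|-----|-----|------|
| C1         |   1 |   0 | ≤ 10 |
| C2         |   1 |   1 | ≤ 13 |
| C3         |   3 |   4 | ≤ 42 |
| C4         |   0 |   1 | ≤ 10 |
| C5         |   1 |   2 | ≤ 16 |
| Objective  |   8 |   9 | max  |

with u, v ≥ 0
Each vertex is the intersection of two constraint boundaries that also satisfies all remaining constraints:
  u = 0 and v = 0 → (0, 0)
  u = 10 and v = 0 → (10, 0)
  u = 10 and u + v = 13 → (10, 3)
  u + 2v = 16 and u = 0 → (0, 8)

Vertices: (0, 0), (10, 0), (10, 3), (0, 8)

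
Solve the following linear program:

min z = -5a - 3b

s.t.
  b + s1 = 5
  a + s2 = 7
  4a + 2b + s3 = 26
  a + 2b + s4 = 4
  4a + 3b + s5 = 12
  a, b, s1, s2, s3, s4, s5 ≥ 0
Each vertex is the intersection of two constraint boundaries that also satisfies all remaining constraints:
  a = 0 and b = 0 → (0, 0)
  4a + 3b = 12 and b = 0 → (3, 0)
  a + 2b = 4 and 4a + 3b = 12 → (2.4, 0.8)
  a + 2b = 4 and a = 0 → (0, 2)

Evaluating z = -5a - 3b at each vertex:
  (0, 0): z = 0
  (3, 0): z = -15
  (2.4, 0.8): z = -14.4
  (0, 2): z = -6

The minimum is at (3, 0) with z = -15.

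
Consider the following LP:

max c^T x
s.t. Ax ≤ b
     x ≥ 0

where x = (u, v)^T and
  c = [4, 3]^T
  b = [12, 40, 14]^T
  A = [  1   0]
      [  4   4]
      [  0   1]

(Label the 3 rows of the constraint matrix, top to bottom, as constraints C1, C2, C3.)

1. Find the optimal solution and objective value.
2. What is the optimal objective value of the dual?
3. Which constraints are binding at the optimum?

1. u = 10, v = 0, z = 40
2. 40 (by strong duality, equal to the primal optimum)
3. C2, v ≥ 0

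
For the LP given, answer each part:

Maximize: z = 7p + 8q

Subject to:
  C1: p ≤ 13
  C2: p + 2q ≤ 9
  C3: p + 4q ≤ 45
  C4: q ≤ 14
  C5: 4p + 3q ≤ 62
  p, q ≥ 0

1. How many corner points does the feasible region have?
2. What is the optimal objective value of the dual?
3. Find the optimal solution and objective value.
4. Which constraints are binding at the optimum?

1. 3
2. 63 (by strong duality, equal to the primal optimum)
3. p = 9, q = 0, z = 63
4. C2, q ≥ 0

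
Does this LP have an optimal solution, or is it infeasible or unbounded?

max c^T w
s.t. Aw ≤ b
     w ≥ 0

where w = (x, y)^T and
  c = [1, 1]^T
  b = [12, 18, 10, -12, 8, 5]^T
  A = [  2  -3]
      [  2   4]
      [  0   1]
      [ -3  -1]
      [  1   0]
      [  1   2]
The point (5, 0) satisfies every constraint, so the LP is feasible; the constraints give x ≤ 8 and y ≤ 10, which with x, y ≥ 0 keep the feasible region inside a bounded box. A feasible, bounded LP attains a finite optimum at a vertex.

Evaluating z = x + y at each vertex:
  (4, 0): z = 4
  (5, 0): z = 5
  (3.8, 0.6): z = 4.4

Feasible with finite optimum z* = 5 at (5, 0).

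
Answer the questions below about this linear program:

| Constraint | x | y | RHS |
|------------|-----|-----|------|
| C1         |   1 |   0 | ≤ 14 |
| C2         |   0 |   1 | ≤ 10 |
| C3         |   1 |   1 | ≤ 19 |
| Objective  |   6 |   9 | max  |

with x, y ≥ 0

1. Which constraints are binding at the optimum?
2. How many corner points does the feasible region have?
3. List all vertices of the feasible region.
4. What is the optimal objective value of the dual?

1. C2, C3
2. 5
3. (0, 0), (14, 0), (14, 5), (9, 10), (0, 10)
4. 144 (by strong duality, equal to the primal optimum)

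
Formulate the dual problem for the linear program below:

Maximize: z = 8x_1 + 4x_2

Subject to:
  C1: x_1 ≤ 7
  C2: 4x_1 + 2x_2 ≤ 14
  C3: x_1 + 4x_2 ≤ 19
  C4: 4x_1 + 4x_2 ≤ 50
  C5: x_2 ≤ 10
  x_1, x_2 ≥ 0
Minimize: z = 7y1 + 14y2 + 19y3 + 50y4 + 10y5

Subject to:
  C1: -y1 - 4y2 - y3 - 4y4 ≤ -8
  C2: -2y2 - 4y3 - 4y4 - y5 ≤ -4
  y1, y2, y3, y4, y5 ≥ 0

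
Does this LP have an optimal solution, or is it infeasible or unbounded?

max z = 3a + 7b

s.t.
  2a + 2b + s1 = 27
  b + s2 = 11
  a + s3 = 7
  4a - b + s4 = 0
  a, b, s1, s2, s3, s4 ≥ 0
The point (2.5, 11) satisfies every constraint, so the LP is feasible; the constraints give a ≤ 7 and b ≤ 11, which with a, b ≥ 0 keep the feasible region inside a bounded box. A feasible, bounded LP attains a finite optimum at a vertex.

Evaluating z = 3a + 7b at each vertex:
  (0, 0): z = 0
  (2.7, 10.8): z = 83.7
  (2.5, 11): z = 84.5
  (0, 11): z = 77

Feasible with finite optimum z* = 84.5 at (2.5, 11).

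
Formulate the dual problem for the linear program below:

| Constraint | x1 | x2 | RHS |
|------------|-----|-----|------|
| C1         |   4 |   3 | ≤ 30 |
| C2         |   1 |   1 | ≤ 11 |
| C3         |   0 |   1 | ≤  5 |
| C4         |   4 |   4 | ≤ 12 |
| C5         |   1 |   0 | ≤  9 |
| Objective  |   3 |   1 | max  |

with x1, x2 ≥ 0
Minimize: z = 30y1 + 11y2 + 5y3 + 12y4 + 9y5

Subject to:
  C1: -4y1 - y2 - 4y4 - y5 ≤ -3
  C2: -3y1 - y2 - y3 - 4y4 ≤ -1
  y1, y2, y3, y4, y5 ≥ 0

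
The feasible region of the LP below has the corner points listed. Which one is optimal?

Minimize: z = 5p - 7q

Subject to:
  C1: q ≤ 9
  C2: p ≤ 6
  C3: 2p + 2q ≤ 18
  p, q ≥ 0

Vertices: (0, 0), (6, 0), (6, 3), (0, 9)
(0, 9) with z = -63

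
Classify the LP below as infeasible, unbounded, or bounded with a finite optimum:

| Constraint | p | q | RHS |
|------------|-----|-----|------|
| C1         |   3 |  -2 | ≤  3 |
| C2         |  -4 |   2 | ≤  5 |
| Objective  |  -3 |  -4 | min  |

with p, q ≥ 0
Feasible point: (0, 0) satisfies every constraint, so the LP is feasible.
Direction d = (2, 3): for each constraint row a, a·d ≤ 0 —
  (3)(2) + (-2)(3) = 0 ≤ 0
  (-4)(2) + (2)(3) = -2 ≤ 0
and d ≥ 0, so (0, 0) + t·d stays feasible for every t ≥ 0. Along this ray z = -3p - 4q changes by -18 per unit t, so z → −∞.

Unbounded — the objective can decrease without bound over the feasible region.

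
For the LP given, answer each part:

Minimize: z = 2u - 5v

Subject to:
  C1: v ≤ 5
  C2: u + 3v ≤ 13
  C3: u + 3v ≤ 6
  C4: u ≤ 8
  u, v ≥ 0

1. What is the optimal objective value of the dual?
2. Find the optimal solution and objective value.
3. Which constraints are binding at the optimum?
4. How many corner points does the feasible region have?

1. -10 (by strong duality, equal to the primal optimum)
2. u = 0, v = 2, z = -10
3. C3, u ≥ 0
4. 3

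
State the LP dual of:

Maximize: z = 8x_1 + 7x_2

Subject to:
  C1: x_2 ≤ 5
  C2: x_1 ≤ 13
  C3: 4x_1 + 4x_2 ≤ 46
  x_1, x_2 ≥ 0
Minimize: z = 5y1 + 13y2 + 46y3

Subject to:
  C1: -y2 - 4y3 ≤ -8
  C2: -y1 - 4y3 ≤ -7
  y1, y2, y3 ≥ 0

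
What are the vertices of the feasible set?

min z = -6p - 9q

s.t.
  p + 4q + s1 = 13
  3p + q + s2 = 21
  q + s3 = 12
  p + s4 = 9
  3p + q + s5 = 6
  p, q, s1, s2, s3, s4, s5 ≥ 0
Each vertex is the intersection of two constraint boundaries that also satisfies all remaining constraints:
  p = 0 and q = 0 → (0, 0)
  3p + q = 6 and q = 0 → (2, 0)
  p + 4q = 13 and 3p + q = 6 → (1, 3)
  p + 4q = 13 and p = 0 → (0, 3.25)

Vertices: (0, 0), (2, 0), (1, 3), (0, 3.25)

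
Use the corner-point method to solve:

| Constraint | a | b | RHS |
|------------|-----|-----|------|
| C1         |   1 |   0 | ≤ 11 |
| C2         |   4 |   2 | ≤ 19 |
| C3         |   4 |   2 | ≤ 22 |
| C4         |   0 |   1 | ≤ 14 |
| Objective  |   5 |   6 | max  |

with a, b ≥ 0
Each vertex is the intersection of two constraint boundaries that also satisfies all remaining constraints:
  a = 0 and b = 0 → (0, 0)
  4a + 2b = 19 and b = 0 → (4.75, 0)
  4a + 2b = 19 and a = 0 → (0, 9.5)

Evaluating z = 5a + 6b at each vertex:
  (0, 0): z = 0
  (4.75, 0): z = 23.75
  (0, 9.5): z = 57

The maximum is at (0, 9.5) with z = 57.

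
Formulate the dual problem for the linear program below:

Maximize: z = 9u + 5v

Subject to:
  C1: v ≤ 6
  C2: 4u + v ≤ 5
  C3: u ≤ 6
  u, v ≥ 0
Minimize: z = 6y1 + 5y2 + 6y3

Subject to:
  C1: -4y2 - y3 ≤ -9
  C2: -y1 - y2 ≤ -5
  y1, y2, y3 ≥ 0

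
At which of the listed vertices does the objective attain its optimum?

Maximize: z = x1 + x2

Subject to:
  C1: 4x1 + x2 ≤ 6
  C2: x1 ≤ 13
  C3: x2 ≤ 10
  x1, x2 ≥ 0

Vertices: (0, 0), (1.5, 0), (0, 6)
Evaluating z = x1 + x2 at each vertex:
  (0, 0): z = 0
  (1.5, 0): z = 1.5
  (0, 6): z = 6

The largest value is z = 6, attained at (0, 6).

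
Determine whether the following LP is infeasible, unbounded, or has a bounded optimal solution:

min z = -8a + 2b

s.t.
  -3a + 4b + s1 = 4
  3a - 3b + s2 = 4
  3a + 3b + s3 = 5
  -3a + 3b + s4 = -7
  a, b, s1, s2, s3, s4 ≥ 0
The row 3a - 3b + s2 = 4 with s2 ≥ 0 requires 3a - 3b ≤ 4, while the row -3a + 3b + s4 = -7 with s4 ≥ 0 is equivalent to 3a - 3b ≥ 7. Together they would need 7 ≤ 3a - 3b ≤ 4, which is impossible since 7 > 4. No point satisfies all constraints.

The feasible region is empty; the LP is infeasible.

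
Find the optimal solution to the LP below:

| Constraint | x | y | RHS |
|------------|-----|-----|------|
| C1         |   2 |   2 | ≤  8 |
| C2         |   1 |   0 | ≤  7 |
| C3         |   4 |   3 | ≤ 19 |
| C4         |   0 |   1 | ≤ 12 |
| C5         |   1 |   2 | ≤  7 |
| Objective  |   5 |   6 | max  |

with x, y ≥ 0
Each vertex is the intersection of two constraint boundaries that also satisfies all remaining constraints:
  x = 0 and y = 0 → (0, 0)
  2x + 2y = 8 and y = 0 → (4, 0)
  2x + 2y = 8 and x + 2y = 7 → (1, 3)
  x + 2y = 7 and x = 0 → (0, 3.5)

Evaluating z = 5x + 6y at each vertex:
  (0, 0): z = 0
  (4, 0): z = 20
  (1, 3): z = 23
  (0, 3.5): z = 21

The maximum is at (1, 3) with z = 23.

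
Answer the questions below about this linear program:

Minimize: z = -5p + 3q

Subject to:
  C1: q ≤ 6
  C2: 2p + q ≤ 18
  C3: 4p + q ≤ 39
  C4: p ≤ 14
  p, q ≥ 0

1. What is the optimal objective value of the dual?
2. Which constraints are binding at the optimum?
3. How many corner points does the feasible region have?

1. -45 (by strong duality, equal to the primal optimum)
2. C2, q ≥ 0
3. 4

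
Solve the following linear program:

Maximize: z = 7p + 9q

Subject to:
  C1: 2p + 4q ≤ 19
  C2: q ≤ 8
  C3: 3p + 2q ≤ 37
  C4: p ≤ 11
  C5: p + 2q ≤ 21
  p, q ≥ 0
p = 9.5, q = 0, z = 66.5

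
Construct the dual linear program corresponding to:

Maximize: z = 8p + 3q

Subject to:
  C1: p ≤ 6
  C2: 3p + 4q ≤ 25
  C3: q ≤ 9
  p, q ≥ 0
Minimize: z = 6y1 + 25y2 + 9y3

Subject to:
  C1: -y1 - 3y2 ≤ -8
  C2: -4y2 - y3 ≤ -3
  y1, y2, y3 ≥ 0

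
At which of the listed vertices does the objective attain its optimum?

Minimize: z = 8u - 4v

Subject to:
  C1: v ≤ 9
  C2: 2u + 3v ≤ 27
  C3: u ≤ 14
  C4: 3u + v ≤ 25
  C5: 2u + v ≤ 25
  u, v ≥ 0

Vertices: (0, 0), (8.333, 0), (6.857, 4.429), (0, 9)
Evaluating z = 8u - 4v at each vertex:
  (0, 0): z = 0
  (8.333, 0): z = 66.67
  (6.857, 4.429): z = 37.14
  (0, 9): z = -36

The smallest value is z = -36, attained at (0, 9).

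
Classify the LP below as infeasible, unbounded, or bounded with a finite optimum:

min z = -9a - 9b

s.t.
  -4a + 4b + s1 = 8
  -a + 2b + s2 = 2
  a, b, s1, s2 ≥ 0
Feasible point: (0, 0) satisfies every constraint, so the LP is feasible.
Direction d = (1, 0): for each constraint row a, a·d ≤ 0 —
  (-4)(1) + (4)(0) = -4 ≤ 0
  (-1)(1) + (2)(0) = -1 ≤ 0
and d ≥ 0, so (0, 0) + t·d stays feasible for every t ≥ 0. Along this ray z = -9a - 9b changes by -9 per unit t, so z → −∞.

Unbounded: there is a feasible ray along which z → −∞.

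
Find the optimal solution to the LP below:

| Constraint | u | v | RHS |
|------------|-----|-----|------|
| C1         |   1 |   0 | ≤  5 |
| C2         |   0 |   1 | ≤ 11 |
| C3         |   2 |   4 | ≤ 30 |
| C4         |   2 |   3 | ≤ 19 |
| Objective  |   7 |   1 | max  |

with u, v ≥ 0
u = 5, v = 3, z = 38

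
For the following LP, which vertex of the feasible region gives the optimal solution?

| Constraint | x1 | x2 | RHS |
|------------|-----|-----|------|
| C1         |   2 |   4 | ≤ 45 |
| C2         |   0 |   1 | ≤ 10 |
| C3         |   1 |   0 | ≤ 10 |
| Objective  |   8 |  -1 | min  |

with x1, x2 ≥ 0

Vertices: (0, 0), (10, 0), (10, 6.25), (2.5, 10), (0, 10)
Evaluating z = 8x1 - x2 at each vertex:
  (0, 0): z = 0
  (10, 0): z = 80
  (10, 6.25): z = 73.75
  (2.5, 10): z = 10
  (0, 10): z = -10

The smallest value is z = -10, attained at (0, 10).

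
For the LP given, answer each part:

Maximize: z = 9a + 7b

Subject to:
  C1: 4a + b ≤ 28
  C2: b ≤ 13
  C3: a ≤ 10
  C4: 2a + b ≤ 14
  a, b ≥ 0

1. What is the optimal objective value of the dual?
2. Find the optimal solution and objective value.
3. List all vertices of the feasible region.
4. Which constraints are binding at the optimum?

1. 95.5 (by strong duality, equal to the primal optimum)
2. a = 0.5, b = 13, z = 95.5
3. (0, 0), (7, 0), (0.5, 13), (0, 13)
4. C2, C4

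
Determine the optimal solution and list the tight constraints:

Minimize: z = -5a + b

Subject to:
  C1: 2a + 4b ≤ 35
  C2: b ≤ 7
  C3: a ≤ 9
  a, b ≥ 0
Optimal: a = 9, b = 0
Binding: C3, b ≥ 0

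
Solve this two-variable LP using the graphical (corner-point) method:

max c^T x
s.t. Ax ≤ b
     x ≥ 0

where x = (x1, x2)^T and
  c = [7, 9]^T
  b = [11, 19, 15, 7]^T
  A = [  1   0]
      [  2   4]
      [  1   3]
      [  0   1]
x1 = 9.5, x2 = 0, z = 66.5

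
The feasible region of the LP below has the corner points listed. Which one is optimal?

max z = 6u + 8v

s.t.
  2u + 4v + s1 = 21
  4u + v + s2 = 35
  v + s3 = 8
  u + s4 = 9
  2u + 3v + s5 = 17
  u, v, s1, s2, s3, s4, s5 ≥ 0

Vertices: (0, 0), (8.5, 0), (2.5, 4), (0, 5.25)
Evaluating z = 6u + 8v at each vertex:
  (0, 0): z = 0
  (8.5, 0): z = 51
  (2.5, 4): z = 47
  (0, 5.25): z = 42

The largest value is z = 51, attained at (8.5, 0).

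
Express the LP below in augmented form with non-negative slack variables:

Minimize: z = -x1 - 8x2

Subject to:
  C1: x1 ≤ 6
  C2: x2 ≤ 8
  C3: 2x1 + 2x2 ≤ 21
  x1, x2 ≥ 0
min z = -x1 - 8x2

s.t.
  x1 + s1 = 6
  x2 + s2 = 8
  2x1 + 2x2 + s3 = 21
  x1, x2, s1, s2, s3 ≥ 0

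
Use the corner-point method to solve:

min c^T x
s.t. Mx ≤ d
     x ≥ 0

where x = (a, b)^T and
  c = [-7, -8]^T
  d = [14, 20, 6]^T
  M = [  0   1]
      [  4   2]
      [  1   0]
Each vertex is the intersection of two constraint boundaries that also satisfies all remaining constraints:
  a = 0 and b = 0 → (0, 0)
  4a + 2b = 20 and b = 0 → (5, 0)
  4a + 2b = 20 and a = 0 → (0, 10)

Evaluating z = -7a - 8b at each vertex:
  (0, 0): z = 0
  (5, 0): z = -35
  (0, 10): z = -80

The minimum is at (0, 10) with z = -80.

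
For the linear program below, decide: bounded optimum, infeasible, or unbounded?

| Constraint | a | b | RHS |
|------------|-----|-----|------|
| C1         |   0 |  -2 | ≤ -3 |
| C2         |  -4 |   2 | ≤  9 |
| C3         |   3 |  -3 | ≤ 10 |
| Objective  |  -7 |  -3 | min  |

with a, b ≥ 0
Feasible point: (0, 2) satisfies every constraint, so the LP is feasible.
Direction d = (1, 1): for each constraint row a, a·d ≤ 0 —
  (0)(1) + (-2)(1) = -2 ≤ 0
  (-4)(1) + (2)(1) = -2 ≤ 0
  (3)(1) + (-3)(1) = 0 ≤ 0
and d ≥ 0, so (0, 2) + t·d stays feasible for every t ≥ 0. Along this ray z = -7a - 3b changes by -10 per unit t, so z → −∞.

The LP is unbounded; z can be made arbitrarily small.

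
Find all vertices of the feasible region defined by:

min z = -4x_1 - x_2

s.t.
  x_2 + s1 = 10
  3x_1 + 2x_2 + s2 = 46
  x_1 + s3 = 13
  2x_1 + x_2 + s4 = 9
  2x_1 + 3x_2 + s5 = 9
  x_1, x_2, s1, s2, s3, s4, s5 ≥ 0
Each vertex is the intersection of two constraint boundaries that also satisfies all remaining constraints:
  x_1 = 0 and x_2 = 0 → (0, 0)
  2x_1 + x_2 = 9 and 2x_1 + 3x_2 = 9 → (4.5, 0)
  2x_1 + 3x_2 = 9 and x_1 = 0 → (0, 3)

Vertices: (0, 0), (4.5, 0), (0, 3)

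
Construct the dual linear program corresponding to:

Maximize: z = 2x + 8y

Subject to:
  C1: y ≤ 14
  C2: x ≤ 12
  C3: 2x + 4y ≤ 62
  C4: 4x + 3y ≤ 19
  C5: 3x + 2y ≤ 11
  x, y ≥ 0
Minimize: z = 14y1 + 12y2 + 62y3 + 19y4 + 11y5

Subject to:
  C1: -y2 - 2y3 - 4y4 - 3y5 ≤ -2
  C2: -y1 - 4y3 - 3y4 - 2y5 ≤ -8
  y1, y2, y3, y4, y5 ≥ 0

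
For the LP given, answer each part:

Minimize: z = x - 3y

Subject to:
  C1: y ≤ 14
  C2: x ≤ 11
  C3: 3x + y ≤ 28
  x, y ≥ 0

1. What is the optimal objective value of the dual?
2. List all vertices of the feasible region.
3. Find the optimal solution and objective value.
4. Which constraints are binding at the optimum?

1. -42 (by strong duality, equal to the primal optimum)
2. (0, 0), (9.333, 0), (4.667, 14), (0, 14)
3. x = 0, y = 14, z = -42
4. C1, x ≥ 0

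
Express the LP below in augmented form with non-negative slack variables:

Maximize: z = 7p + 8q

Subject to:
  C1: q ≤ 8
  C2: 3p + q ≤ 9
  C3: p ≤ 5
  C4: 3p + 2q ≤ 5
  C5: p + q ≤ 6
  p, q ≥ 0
max z = 7p + 8q

s.t.
  q + s1 = 8
  3p + q + s2 = 9
  p + s3 = 5
  3p + 2q + s4 = 5
  p + q + s5 = 6
  p, q, s1, s2, s3, s4, s5 ≥ 0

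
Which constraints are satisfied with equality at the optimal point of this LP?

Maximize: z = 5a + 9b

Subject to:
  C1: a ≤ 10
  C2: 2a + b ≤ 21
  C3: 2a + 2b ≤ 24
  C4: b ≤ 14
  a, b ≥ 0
Optimal: a = 0, b = 12
Slack at optimum:
  C1: slack = 10
  C2: slack = 9
  C3: slack = 0 (binding)
  C4: slack = 2
  a ≥ 0: a = 0 (binding)
  b ≥ 0: b = 12
Binding constraints: C3, a ≥ 0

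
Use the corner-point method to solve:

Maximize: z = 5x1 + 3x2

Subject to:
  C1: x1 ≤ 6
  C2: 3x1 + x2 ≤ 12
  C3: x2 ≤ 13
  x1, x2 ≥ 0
Each vertex is the intersection of two constraint boundaries that also satisfies all remaining constraints:
  x1 = 0 and x2 = 0 → (0, 0)
  3x1 + x2 = 12 and x2 = 0 → (4, 0)
  3x1 + x2 = 12 and x1 = 0 → (0, 12)

Evaluating z = 5x1 + 3x2 at each vertex:
  (0, 0): z = 0
  (4, 0): z = 20
  (0, 12): z = 36

The maximum is at (0, 12) with z = 36.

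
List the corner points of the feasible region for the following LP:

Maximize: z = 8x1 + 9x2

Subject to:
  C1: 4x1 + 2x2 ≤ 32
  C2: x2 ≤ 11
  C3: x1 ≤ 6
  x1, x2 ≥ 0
Each vertex is the intersection of two constraint boundaries that also satisfies all remaining constraints:
  x1 = 0 and x2 = 0 → (0, 0)
  x1 = 6 and x2 = 0 → (6, 0)
  4x1 + 2x2 = 32 and x1 = 6 → (6, 4)
  4x1 + 2x2 = 32 and x2 = 11 → (2.5, 11)
  x2 = 11 and x1 = 0 → (0, 11)

Vertices: (0, 0), (6, 0), (6, 4), (2.5, 11), (0, 11)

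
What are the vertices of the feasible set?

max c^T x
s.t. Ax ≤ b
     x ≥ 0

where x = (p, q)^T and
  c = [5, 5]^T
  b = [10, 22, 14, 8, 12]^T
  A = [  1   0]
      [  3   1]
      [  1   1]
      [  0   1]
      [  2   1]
Each vertex is the intersection of two constraint boundaries that also satisfies all remaining constraints:
  p = 0 and q = 0 → (0, 0)
  2p + q = 12 and q = 0 → (6, 0)
  q = 8 and 2p + q = 12 → (2, 8)
  q = 8 and p = 0 → (0, 8)

Vertices: (0, 0), (6, 0), (2, 8), (0, 8)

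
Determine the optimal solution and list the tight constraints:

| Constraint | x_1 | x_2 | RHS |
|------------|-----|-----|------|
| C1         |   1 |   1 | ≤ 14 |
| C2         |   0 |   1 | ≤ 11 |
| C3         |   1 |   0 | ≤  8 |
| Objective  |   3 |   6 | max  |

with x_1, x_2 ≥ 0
Optimal: x_1 = 3, x_2 = 11
Slack at optimum:
  C1: slack = 0 (binding)
  C2: slack = 0 (binding)
  C3: slack = 5
  x_1 ≥ 0: x_1 = 3
  x_2 ≥ 0: x_2 = 11
Binding constraints: C1, C2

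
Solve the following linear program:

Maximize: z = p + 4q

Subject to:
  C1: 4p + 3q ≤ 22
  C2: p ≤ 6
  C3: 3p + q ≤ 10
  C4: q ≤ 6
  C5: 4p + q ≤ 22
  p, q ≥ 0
Each vertex is the intersection of two constraint boundaries that also satisfies all remaining constraints:
  p = 0 and q = 0 → (0, 0)
  3p + q = 10 and q = 0 → (3.333, 0)
  4p + 3q = 22 and 3p + q = 10 → (1.6, 5.2)
  4p + 3q = 22 and q = 6 → (1, 6)
  q = 6 and p = 0 → (0, 6)

Evaluating z = p + 4q at each vertex:
  (0, 0): z = 0
  (3.333, 0): z = 3.333
  (1.6, 5.2): z = 22.4
  (1, 6): z = 25
  (0, 6): z = 24

The maximum is at (1, 6) with z = 25.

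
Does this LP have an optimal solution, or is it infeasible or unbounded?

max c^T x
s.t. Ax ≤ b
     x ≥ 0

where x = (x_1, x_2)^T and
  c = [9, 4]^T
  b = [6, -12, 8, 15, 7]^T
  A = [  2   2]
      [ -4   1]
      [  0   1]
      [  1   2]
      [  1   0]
The point (3, 0) satisfies every constraint, so the LP is feasible; the constraints give x_1 ≤ 7 and x_2 ≤ 8, which with x_1, x_2 ≥ 0 keep the feasible region inside a bounded box. A feasible, bounded LP attains a finite optimum at a vertex.

The LP has an optimal solution: (3, 0) with z = 27.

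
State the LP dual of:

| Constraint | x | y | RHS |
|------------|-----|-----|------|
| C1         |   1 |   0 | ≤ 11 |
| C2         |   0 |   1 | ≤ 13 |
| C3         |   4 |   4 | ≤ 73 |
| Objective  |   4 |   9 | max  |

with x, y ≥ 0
Minimize: z = 11y1 + 13y2 + 73y3

Subject to:
  C1: -y1 - 4y3 ≤ -4
  C2: -y2 - 4y3 ≤ -9
  y1, y2, y3 ≥ 0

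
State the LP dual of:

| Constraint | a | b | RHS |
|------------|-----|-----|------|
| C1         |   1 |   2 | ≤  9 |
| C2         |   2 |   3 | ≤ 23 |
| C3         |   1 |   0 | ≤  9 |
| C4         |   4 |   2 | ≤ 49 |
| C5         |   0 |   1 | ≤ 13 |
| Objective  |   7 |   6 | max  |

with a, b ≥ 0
Minimize: z = 9y1 + 23y2 + 9y3 + 49y4 + 13y5

Subject to:
  C1: -y1 - 2y2 - y3 - 4y4 ≤ -7
  C2: -2y1 - 3y2 - 2y4 - y5 ≤ -6
  y1, y2, y3, y4, y5 ≥ 0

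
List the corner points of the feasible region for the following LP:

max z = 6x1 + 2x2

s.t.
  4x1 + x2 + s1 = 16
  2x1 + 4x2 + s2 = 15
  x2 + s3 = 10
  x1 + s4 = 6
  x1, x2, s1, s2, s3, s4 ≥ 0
Each vertex is the intersection of two constraint boundaries that also satisfies all remaining constraints:
  x1 = 0 and x2 = 0 → (0, 0)
  4x1 + x2 = 16 and x2 = 0 → (4, 0)
  4x1 + x2 = 16 and 2x1 + 4x2 = 15 → (3.5, 2)
  2x1 + 4x2 = 15 and x1 = 0 → (0, 3.75)

Vertices: (0, 0), (4, 0), (3.5, 2), (0, 3.75)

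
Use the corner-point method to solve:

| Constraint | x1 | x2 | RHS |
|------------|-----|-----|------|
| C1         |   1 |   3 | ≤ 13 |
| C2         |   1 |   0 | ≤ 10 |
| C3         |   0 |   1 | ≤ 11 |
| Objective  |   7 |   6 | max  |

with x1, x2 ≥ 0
Each vertex is the intersection of two constraint boundaries that also satisfies all remaining constraints:
  x1 = 0 and x2 = 0 → (0, 0)
  x1 = 10 and x2 = 0 → (10, 0)
  x1 + 3x2 = 13 and x1 = 10 → (10, 1)
  x1 + 3x2 = 13 and x1 = 0 → (0, 4.333)

Evaluating z = 7x1 + 6x2 at each vertex:
  (0, 0): z = 0
  (10, 0): z = 70
  (10, 1): z = 76
  (0, 4.333): z = 26

The maximum is at (10, 1) with z = 76.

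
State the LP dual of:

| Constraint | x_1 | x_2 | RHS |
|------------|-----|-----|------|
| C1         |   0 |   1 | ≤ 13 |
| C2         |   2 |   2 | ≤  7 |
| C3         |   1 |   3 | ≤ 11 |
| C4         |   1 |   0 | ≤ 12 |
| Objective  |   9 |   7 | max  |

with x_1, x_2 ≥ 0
Minimize: z = 13y1 + 7y2 + 11y3 + 12y4

Subject to:
  C1: -2y2 - y3 - y4 ≤ -9
  C2: -y1 - 2y2 - 3y3 ≤ -7
  y1, y2, y3, y4 ≥ 0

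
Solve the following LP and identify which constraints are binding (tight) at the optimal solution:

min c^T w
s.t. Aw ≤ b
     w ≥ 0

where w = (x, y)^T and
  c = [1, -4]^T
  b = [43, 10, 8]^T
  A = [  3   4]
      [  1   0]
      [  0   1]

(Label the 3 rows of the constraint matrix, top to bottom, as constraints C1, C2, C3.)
Optimal: x = 0, y = 8
Slack at optimum:
  C1: slack = 11
  C2: slack = 10
  C3: slack = 0 (binding)
  x ≥ 0: x = 0 (binding)
  y ≥ 0: y = 8
Binding constraints: C3, x ≥ 0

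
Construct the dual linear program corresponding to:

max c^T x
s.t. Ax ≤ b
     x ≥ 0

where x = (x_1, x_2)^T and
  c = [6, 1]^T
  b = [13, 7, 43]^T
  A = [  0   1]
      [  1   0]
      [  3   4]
Minimize: z = 13y1 + 7y2 + 43y3

Subject to:
  C1: -y2 - 3y3 ≤ -6
  C2: -y1 - 4y3 ≤ -1
  y1, y2, y3 ≥ 0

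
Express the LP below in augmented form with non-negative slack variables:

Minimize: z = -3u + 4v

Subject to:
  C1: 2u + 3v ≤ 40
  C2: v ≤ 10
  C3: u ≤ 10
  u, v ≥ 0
min z = -3u + 4v

s.t.
  2u + 3v + s1 = 40
  v + s2 = 10
  u + s3 = 10
  u, v, s1, s2, s3 ≥ 0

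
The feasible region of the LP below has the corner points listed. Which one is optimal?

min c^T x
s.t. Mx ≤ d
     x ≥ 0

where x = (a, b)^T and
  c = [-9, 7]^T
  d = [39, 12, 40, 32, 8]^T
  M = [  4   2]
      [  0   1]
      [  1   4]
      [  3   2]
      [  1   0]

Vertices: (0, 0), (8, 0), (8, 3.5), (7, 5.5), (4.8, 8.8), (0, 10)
Evaluating z = -9a + 7b at each vertex:
  (0, 0): z = 0
  (8, 0): z = -72
  (8, 3.5): z = -47.5
  (7, 5.5): z = -24.5
  (4.8, 8.8): z = 18.4
  (0, 10): z = 70

The smallest value is z = -72, attained at (8, 0).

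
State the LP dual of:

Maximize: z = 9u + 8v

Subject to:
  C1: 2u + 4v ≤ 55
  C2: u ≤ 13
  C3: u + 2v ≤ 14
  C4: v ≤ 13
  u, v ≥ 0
Minimize: z = 55y1 + 13y2 + 14y3 + 13y4

Subject to:
  C1: -2y1 - y2 - y3 ≤ -9
  C2: -4y1 - 2y3 - y4 ≤ -8
  y1, y2, y3, y4 ≥ 0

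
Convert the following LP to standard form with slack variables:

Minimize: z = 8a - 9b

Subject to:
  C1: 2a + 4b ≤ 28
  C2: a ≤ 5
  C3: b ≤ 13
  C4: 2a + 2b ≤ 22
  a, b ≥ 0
min z = 8a - 9b

s.t.
  2a + 4b + s1 = 28
  a + s2 = 5
  b + s3 = 13
  2a + 2b + s4 = 22
  a, b, s1, s2, s3, s4 ≥ 0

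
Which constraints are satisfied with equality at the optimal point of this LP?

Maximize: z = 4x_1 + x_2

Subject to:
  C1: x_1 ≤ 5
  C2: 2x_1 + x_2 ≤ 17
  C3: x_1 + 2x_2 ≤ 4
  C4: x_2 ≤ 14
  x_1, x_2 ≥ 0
Optimal: x_1 = 4, x_2 = 0
Slack at optimum:
  C1: slack = 1
  C2: slack = 9
  C3: slack = 0 (binding)
  C4: slack = 14
  x_1 ≥ 0: x_1 = 4
  x_2 ≥ 0: x_2 = 0 (binding)
Binding constraints: C3, x_2 ≥ 0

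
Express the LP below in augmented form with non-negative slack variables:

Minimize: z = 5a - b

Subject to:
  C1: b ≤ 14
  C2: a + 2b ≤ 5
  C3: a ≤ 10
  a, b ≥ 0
min z = 5a - b

s.t.
  b + s1 = 14
  a + 2b + s2 = 5
  a + s3 = 10
  a, b, s1, s2, s3 ≥ 0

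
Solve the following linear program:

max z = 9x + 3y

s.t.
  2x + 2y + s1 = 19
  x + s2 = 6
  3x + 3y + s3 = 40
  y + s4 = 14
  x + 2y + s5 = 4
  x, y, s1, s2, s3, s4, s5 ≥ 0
Each vertex is the intersection of two constraint boundaries that also satisfies all remaining constraints:
  x = 0 and y = 0 → (0, 0)
  x + 2y = 4 and y = 0 → (4, 0)
  x + 2y = 4 and x = 0 → (0, 2)

Evaluating z = 9x + 3y at each vertex:
  (0, 0): z = 0
  (4, 0): z = 36
  (0, 2): z = 6

The maximum is at (4, 0) with z = 36.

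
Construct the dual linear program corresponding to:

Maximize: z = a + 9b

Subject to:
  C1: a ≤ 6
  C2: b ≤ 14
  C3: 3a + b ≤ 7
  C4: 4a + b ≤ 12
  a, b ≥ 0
Minimize: z = 6y1 + 14y2 + 7y3 + 12y4

Subject to:
  C1: -y1 - 3y3 - 4y4 ≤ -1
  C2: -y2 - y3 - y4 ≤ -9
  y1, y2, y3, y4 ≥ 0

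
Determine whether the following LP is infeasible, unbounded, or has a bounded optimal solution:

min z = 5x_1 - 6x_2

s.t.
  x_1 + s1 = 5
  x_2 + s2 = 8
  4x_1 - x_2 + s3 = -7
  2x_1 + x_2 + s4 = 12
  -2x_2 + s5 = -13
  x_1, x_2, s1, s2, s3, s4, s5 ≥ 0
The point (0, 8) satisfies every constraint, so the LP is feasible; the constraints give x_1 ≤ 5 and x_2 ≤ 8, which with x_1, x_2 ≥ 0 keep the feasible region inside a bounded box. A feasible, bounded LP attains a finite optimum at a vertex.

The LP has an optimal solution: (0, 8) with z = -48.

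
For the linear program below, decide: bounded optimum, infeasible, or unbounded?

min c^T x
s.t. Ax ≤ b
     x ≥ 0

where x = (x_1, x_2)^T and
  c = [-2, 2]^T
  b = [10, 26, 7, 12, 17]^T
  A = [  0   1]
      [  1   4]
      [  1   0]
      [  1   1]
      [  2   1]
The point (7, 0) satisfies every constraint, so the LP is feasible; the constraints give x_1 ≤ 7 and x_2 ≤ 10, which with x_1, x_2 ≥ 0 keep the feasible region inside a bounded box. A feasible, bounded LP attains a finite optimum at a vertex.

Evaluating z = -2x_1 + 2x_2 at each vertex:
  (0, 0): z = 0
  (7, 0): z = -14
  (7, 3): z = -8
  (6, 5): z = -2
  (0, 6.5): z = 13

Bounded optimum: z* = -14 at (7, 0).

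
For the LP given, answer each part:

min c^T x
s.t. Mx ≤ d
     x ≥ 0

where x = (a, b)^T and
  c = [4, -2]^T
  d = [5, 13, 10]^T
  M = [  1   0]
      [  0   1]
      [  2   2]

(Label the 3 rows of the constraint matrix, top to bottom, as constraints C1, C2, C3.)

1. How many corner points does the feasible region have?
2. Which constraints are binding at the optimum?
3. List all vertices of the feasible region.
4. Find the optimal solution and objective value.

1. 3
2. C3, a ≥ 0
3. (0, 0), (5, 0), (0, 5)
4. a = 0, b = 5, z = -10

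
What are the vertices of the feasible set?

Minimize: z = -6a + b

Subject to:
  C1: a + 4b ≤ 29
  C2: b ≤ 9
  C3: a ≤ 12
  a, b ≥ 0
Each vertex is the intersection of two constraint boundaries that also satisfies all remaining constraints:
  a = 0 and b = 0 → (0, 0)
  a = 12 and b = 0 → (12, 0)
  a + 4b = 29 and a = 12 → (12, 4.25)
  a + 4b = 29 and a = 0 → (0, 7.25)

Vertices: (0, 0), (12, 0), (12, 4.25), (0, 7.25)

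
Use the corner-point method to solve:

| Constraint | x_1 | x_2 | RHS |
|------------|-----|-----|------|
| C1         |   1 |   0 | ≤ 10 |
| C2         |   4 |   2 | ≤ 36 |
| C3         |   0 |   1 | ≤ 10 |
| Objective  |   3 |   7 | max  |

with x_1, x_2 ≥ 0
x_1 = 4, x_2 = 10, z = 82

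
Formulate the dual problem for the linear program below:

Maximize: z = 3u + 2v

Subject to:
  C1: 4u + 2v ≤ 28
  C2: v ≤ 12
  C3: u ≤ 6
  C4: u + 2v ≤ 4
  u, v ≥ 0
Minimize: z = 28y1 + 12y2 + 6y3 + 4y4

Subject to:
  C1: -4y1 - y3 - y4 ≤ -3
  C2: -2y1 - y2 - 2y4 ≤ -2
  y1, y2, y3, y4 ≥ 0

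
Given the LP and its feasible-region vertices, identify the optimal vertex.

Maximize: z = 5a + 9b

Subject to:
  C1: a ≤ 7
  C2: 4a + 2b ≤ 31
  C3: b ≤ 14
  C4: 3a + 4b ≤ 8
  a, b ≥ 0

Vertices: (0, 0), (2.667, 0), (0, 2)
(0, 2) with z = 18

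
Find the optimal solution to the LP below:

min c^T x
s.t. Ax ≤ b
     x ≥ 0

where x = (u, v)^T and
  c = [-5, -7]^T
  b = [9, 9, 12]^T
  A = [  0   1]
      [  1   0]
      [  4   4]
Each vertex is the intersection of two constraint boundaries that also satisfies all remaining constraints:
  u = 0 and v = 0 → (0, 0)
  4u + 4v = 12 and v = 0 → (3, 0)
  4u + 4v = 12 and u = 0 → (0, 3)

Evaluating z = -5u - 7v at each vertex:
  (0, 0): z = 0
  (3, 0): z = -15
  (0, 3): z = -21

The minimum is at (0, 3) with z = -21.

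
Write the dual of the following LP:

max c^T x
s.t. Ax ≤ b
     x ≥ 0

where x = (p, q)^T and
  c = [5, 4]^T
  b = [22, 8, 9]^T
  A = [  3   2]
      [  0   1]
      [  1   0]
Minimize: z = 22y1 + 8y2 + 9y3

Subject to:
  C1: -3y1 - y3 ≤ -5
  C2: -2y1 - y2 ≤ -4
  y1, y2, y3 ≥ 0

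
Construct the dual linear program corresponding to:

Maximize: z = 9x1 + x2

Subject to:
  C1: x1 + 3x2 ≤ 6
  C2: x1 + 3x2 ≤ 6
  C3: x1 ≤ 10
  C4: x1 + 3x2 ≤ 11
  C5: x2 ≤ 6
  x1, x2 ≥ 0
Minimize: z = 6y1 + 6y2 + 10y3 + 11y4 + 6y5

Subject to:
  C1: -y1 - y2 - y3 - y4 ≤ -9
  C2: -3y1 - 3y2 - 3y4 - y5 ≤ -1
  y1, y2, y3, y4, y5 ≥ 0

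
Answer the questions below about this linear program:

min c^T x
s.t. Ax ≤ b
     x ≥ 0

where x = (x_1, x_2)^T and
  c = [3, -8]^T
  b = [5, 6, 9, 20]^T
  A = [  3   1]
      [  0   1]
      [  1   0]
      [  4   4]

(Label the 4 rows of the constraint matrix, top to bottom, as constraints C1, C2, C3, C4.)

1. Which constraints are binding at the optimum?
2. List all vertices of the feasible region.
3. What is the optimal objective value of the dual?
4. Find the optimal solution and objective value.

1. C1, C4, x_1 ≥ 0
2. (0, 0), (1.667, 0), (0, 5)
3. -40 (by strong duality, equal to the primal optimum)
4. x_1 = 0, x_2 = 5, z = -40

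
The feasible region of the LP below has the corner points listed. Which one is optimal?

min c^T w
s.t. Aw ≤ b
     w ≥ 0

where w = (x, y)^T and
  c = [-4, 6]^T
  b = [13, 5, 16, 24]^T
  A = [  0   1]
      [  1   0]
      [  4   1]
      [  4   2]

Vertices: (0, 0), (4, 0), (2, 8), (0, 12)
(4, 0) with z = -16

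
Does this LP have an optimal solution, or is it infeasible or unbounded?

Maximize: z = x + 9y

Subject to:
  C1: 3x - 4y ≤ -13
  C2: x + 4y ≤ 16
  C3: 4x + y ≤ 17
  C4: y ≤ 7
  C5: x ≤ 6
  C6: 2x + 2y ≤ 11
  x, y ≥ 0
The point (0, 4) satisfies every constraint, so the LP is feasible; the constraints give x ≤ 6 and y ≤ 7, which with x, y ≥ 0 keep the feasible region inside a bounded box. A feasible, bounded LP attains a finite optimum at a vertex.

Evaluating z = x + 9y at each vertex:
  (0, 3.25): z = 29.25
  (0.75, 3.812): z = 35.06
  (0, 4): z = 36

Bounded optimum: z* = 36 at (0, 4).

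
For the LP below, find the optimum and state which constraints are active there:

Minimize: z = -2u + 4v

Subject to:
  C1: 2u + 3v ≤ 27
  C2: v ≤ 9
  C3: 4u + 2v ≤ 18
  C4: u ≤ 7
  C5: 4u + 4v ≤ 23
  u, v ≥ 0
Optimal: u = 4.5, v = 0
Slack at optimum:
  C1: slack = 18
  C2: slack = 9
  C3: slack = 0 (binding)
  C4: slack = 2.5
  C5: slack = 5
  u ≥ 0: u = 4.5
  v ≥ 0: v = 0 (binding)
Binding constraints: C3, v ≥ 0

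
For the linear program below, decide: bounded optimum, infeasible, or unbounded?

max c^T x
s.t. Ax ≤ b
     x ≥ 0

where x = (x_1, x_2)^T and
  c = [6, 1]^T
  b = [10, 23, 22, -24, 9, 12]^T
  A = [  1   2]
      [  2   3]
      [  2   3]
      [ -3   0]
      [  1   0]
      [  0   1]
The point (9, 0.5) satisfies every constraint, so the LP is feasible; the constraints give x_1 ≤ 9 and x_2 ≤ 12, which with x_1, x_2 ≥ 0 keep the feasible region inside a bounded box. A feasible, bounded LP attains a finite optimum at a vertex.

Bounded optimum: z* = 54.5 at (9, 0.5).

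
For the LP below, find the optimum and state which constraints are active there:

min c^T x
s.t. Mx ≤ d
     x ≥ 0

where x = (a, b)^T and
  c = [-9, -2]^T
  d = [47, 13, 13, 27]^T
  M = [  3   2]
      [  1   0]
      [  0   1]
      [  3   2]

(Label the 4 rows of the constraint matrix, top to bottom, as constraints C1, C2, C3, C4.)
Optimal: a = 9, b = 0
Slack at optimum:
  C1: slack = 20
  C2: slack = 4
  C3: slack = 13
  C4: slack = 0 (binding)
  a ≥ 0: a = 9
  b ≥ 0: b = 0 (binding)
Binding constraints: C4, b ≥ 0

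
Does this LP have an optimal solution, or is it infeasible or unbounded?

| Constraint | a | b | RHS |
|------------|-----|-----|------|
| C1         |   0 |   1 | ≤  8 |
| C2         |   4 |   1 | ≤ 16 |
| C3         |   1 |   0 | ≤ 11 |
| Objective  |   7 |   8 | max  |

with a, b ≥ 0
The point (2, 8) satisfies every constraint, so the LP is feasible; the constraints give a ≤ 11 and b ≤ 8, which with a, b ≥ 0 keep the feasible region inside a bounded box. A feasible, bounded LP attains a finite optimum at a vertex.

Bounded optimum: z* = 78 at (2, 8).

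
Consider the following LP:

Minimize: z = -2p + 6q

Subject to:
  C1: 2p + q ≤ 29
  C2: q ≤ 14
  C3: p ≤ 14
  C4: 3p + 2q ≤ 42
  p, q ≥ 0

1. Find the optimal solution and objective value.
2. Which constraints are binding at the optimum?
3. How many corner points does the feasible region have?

1. p = 14, q = 0, z = -28
2. C3, C4, q ≥ 0
3. 4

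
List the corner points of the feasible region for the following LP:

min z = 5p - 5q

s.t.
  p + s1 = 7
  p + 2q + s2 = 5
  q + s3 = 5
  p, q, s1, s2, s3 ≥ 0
Each vertex is the intersection of two constraint boundaries that also satisfies all remaining constraints:
  p = 0 and q = 0 → (0, 0)
  p + 2q = 5 and q = 0 → (5, 0)
  p + 2q = 5 and p = 0 → (0, 2.5)

Vertices: (0, 0), (5, 0), (0, 2.5)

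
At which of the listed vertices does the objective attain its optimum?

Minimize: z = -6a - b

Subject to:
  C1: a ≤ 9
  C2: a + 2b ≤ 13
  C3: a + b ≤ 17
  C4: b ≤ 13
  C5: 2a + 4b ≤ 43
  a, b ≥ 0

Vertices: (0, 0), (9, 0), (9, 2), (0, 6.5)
(9, 2) with z = -56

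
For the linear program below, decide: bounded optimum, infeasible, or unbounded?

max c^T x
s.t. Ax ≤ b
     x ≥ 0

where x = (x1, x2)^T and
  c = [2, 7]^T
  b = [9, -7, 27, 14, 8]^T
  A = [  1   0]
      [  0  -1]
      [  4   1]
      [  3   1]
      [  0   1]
The point (2, 8) satisfies every constraint, so the LP is feasible; the constraints give x1 ≤ 9 and x2 ≤ 8, which with x1, x2 ≥ 0 keep the feasible region inside a bounded box. A feasible, bounded LP attains a finite optimum at a vertex.

The LP has an optimal solution: (2, 8) with z = 60.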